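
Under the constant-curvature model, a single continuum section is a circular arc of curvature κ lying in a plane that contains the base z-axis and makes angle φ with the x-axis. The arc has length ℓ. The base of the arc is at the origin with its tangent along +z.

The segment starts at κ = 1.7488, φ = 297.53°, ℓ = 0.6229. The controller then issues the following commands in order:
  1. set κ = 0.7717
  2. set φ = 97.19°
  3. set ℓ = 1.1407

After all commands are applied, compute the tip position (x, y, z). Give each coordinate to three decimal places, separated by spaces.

initial: κ=1.7488, φ=297.53°, ℓ=0.6229
cmd 1: set κ=0.7717 → (κ,φ,ℓ)=(0.7717,297.53°,0.6229) → tip=(0.0679,-0.1302,0.5992)
cmd 2: set φ=97.19° → (κ,φ,ℓ)=(0.7717,97.19°,0.6229) → tip=(-0.0184,0.1457,0.5992)
cmd 3: set ℓ=1.1407 → (κ,φ,ℓ)=(0.7717,97.19°,1.1407) → tip=(-0.0589,0.4668,0.9990)

-0.059 0.467 0.999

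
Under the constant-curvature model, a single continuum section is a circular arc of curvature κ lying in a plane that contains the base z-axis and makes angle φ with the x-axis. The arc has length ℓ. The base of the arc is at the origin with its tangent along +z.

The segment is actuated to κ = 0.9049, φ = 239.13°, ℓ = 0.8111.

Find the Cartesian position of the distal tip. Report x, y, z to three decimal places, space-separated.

θ = κ·ℓ = 0.9049 × 0.8111 = 0.73396 rad
ρ = (1 − cos θ)/κ = (1 − 0.74252)/0.9049 = 0.28453
z = sin θ / κ = 0.66982/0.9049 = 0.74021
x = ρ cos φ = 0.28453 × cos(239.13°) = -0.14599
y = ρ sin φ = 0.28453 × sin(239.13°) = -0.24423

-0.146 -0.244 0.740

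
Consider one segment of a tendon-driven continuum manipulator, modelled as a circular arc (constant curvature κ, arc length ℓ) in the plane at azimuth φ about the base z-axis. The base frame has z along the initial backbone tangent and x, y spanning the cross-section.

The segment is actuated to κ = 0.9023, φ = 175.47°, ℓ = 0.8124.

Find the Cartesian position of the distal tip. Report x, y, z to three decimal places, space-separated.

θ = κ·ℓ = 0.9023 × 0.8124 = 0.73303 rad
ρ = (1 − cos θ)/κ = (1 − 0.74315)/0.9023 = 0.28466
z = sin θ / κ = 0.66912/0.9023 = 0.74158
x = ρ cos φ = 0.28466 × cos(175.47°) = -0.28377
y = ρ sin φ = 0.28466 × sin(175.47°) = 0.02248

-0.284 0.022 0.742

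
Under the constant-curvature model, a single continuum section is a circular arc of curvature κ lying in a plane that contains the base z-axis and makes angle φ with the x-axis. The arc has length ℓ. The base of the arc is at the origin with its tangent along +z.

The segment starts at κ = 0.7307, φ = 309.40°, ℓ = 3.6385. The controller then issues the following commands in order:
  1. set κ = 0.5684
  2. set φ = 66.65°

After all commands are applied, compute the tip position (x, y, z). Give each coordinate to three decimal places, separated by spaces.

initial: κ=0.7307, φ=309.40°, ℓ=3.6385
cmd 1: set κ=0.5684 → (κ,φ,ℓ)=(0.5684,309.40°,3.6385) → tip=(1.6494,-2.0081,1.5462)
cmd 2: set φ=66.65° → (κ,φ,ℓ)=(0.5684,66.65°,3.6385) → tip=(1.0300,2.3858,1.5462)

1.030 2.386 1.546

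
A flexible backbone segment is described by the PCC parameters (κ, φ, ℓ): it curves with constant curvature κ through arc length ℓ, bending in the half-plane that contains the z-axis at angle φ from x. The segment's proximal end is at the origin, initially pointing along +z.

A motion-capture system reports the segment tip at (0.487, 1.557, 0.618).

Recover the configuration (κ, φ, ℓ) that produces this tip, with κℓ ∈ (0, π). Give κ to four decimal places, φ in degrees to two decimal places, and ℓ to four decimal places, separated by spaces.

1.0721 72.63 2.2548

ρ = √(x²+y²) = √(0.487² + 1.557²) = 1.63139
φ = atan2(y, x) mod 360° = atan2(1.557, 0.487) = 72.6313°
|p|² = ρ² + z² = 1.63139² + 0.618² = 3.04334
κ = 2ρ / |p|² = 2×1.63139 / 3.04334 = 1.07210
θ = 2·atan2(ρ, z) = 2·atan2(1.63139, 0.618) = 2.41736 rad
ℓ = θ/κ = 2.41736/1.07210 = 2.25479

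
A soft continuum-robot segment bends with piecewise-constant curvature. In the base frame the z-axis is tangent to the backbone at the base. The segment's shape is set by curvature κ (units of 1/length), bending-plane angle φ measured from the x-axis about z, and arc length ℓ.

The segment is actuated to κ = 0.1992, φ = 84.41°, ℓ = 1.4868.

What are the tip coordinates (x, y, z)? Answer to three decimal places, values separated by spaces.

θ = κ·ℓ = 0.1992 × 1.4868 = 0.29617 rad
ρ = (1 − cos θ)/κ = (1 − 0.95646)/0.1992 = 0.21857
z = sin θ / κ = 0.29186/0.1992 = 1.46516
x = ρ cos φ = 0.21857 × cos(84.41°) = 0.02129
y = ρ sin φ = 0.21857 × sin(84.41°) = 0.21753

0.021 0.218 1.465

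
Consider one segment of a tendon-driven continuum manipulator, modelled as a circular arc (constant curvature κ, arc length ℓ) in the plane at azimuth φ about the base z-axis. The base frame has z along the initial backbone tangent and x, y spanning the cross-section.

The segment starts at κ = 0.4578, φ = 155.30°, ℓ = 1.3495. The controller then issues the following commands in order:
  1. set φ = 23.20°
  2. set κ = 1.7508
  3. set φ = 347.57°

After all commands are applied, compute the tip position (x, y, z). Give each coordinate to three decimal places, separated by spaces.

initial: κ=0.4578, φ=155.30°, ℓ=1.3495
cmd 1: set φ=23.20° → (κ,φ,ℓ)=(0.4578,23.20°,1.3495) → tip=(0.3711,0.1591,1.2653)
cmd 2: set κ=1.7508 → (κ,φ,ℓ)=(1.7508,23.20°,1.3495) → tip=(0.8986,0.3851,0.4012)
cmd 3: set φ=347.57° → (κ,φ,ℓ)=(1.7508,347.57°,1.3495) → tip=(0.9547,-0.2104,0.4012)

0.955 -0.210 0.401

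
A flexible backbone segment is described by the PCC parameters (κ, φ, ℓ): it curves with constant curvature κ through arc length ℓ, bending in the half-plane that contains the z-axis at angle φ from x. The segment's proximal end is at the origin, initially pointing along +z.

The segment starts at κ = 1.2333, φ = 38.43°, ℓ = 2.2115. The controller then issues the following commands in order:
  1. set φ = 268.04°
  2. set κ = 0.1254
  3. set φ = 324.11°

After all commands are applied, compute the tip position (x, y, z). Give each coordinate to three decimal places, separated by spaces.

initial: κ=1.2333, φ=38.43°, ℓ=2.2115
cmd 1: set φ=268.04° → (κ,φ,ℓ)=(1.2333,268.04°,2.2115) → tip=(-0.0531,-1.5522,0.3263)
cmd 2: set κ=0.1254 → (κ,φ,ℓ)=(0.1254,268.04°,2.2115) → tip=(-0.0104,-0.3045,2.1833)
cmd 3: set φ=324.11° → (κ,φ,ℓ)=(0.1254,324.11°,2.2115) → tip=(0.2468,-0.1786,2.1833)

0.247 -0.179 2.183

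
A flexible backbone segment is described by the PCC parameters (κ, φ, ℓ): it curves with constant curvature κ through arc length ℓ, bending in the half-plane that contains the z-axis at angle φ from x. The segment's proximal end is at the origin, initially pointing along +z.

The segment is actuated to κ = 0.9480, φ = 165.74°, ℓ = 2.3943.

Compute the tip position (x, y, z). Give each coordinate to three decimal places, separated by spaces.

θ = κ·ℓ = 0.9480 × 2.3943 = 2.26980 rad
ρ = (1 − cos θ)/κ = (1 − -0.64345)/0.9480 = 1.73360
z = sin θ / κ = 0.76549/0.9480 = 0.80747
x = ρ cos φ = 1.73360 × cos(165.74°) = -1.68018
y = ρ sin φ = 1.73360 × sin(165.74°) = 0.42702

-1.680 0.427 0.807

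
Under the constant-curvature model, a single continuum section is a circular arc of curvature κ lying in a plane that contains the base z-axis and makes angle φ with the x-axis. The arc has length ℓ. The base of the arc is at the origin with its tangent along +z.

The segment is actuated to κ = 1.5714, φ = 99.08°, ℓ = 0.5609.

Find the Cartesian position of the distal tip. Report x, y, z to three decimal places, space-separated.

θ = κ·ℓ = 1.5714 × 0.5609 = 0.88140 rad
ρ = (1 − cos θ)/κ = (1 − 0.63607)/1.5714 = 0.23159
z = sin θ / κ = 0.77163/1.5714 = 0.49105
x = ρ cos φ = 0.23159 × cos(99.08°) = -0.03655
y = ρ sin φ = 0.23159 × sin(99.08°) = 0.22869

-0.037 0.229 0.491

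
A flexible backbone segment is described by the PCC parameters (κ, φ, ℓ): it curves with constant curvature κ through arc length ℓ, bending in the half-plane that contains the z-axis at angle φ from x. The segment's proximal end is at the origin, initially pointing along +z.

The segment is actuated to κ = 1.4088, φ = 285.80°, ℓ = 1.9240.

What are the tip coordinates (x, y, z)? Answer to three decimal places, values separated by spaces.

0.369 -1.304 0.297

θ = κ·ℓ = 1.4088 × 1.9240 = 2.71053 rad
ρ = (1 − cos θ)/κ = (1 − -0.90852)/1.4088 = 1.35472
z = sin θ / κ = 0.41784/1.4088 = 0.29659
x = ρ cos φ = 1.35472 × cos(285.80°) = 0.36886
y = ρ sin φ = 1.35472 × sin(285.80°) = -1.30353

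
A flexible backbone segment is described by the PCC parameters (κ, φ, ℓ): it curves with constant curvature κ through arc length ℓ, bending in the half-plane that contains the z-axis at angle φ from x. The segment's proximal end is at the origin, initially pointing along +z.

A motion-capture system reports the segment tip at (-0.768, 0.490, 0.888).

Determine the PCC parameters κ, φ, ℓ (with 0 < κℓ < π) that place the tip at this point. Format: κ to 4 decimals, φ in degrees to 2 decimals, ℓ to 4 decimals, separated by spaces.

1.1258 147.46 1.4180

ρ = √(x²+y²) = √(-0.768² + 0.490²) = 0.91100
φ = atan2(y, x) mod 360° = atan2(0.490, -0.768) = 147.4613°
|p|² = ρ² + z² = 0.91100² + 0.888² = 1.61847
κ = 2ρ / |p|² = 2×0.91100 / 1.61847 = 1.12576
θ = 2·atan2(ρ, z) = 2·atan2(0.91100, 0.888) = 1.59637 rad
ℓ = θ/κ = 1.59637/1.12576 = 1.41804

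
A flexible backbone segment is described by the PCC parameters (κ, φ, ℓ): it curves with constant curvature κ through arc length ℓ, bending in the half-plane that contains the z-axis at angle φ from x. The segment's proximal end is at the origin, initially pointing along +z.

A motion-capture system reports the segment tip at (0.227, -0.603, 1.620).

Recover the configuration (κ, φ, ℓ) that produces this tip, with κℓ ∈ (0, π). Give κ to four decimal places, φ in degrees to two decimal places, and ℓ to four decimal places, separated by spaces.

0.4240 290.63 1.7858

ρ = √(x²+y²) = √(0.227² + -0.603²) = 0.64431
φ = atan2(y, x) mod 360° = atan2(-0.603, 0.227) = 290.6289°
|p|² = ρ² + z² = 0.64431² + 1.620² = 3.03954
κ = 2ρ / |p|² = 2×0.64431 / 3.03954 = 0.42395
θ = 2·atan2(ρ, z) = 2·atan2(0.64431, 1.620) = 0.75708 rad
ℓ = θ/κ = 0.75708/0.42395 = 1.78577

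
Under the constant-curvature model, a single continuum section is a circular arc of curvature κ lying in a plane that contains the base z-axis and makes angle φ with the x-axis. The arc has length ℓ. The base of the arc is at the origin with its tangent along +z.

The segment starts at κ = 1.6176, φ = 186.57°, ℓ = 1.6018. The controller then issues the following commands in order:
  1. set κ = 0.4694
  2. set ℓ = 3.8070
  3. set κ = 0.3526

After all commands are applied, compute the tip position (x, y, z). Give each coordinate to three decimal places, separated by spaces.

initial: κ=1.6176, φ=186.57°, ℓ=1.6018
cmd 1: set κ=0.4694 → (κ,φ,ℓ)=(0.4694,186.57°,1.6018) → tip=(-0.5706,-0.0657,1.4551)
cmd 2: set ℓ=3.8070 → (κ,φ,ℓ)=(0.4694,186.57°,3.8070) → tip=(-2.5704,-0.2960,2.0808)
cmd 3: set κ=0.3526 → (κ,φ,ℓ)=(0.3526,186.57°,3.8070) → tip=(-2.1794,-0.2510,2.7624)

-2.179 -0.251 2.762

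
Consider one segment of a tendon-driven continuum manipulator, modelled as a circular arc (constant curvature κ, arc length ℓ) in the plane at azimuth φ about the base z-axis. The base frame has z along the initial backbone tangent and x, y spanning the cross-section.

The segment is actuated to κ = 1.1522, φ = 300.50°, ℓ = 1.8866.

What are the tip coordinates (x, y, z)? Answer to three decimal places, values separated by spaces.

0.690 -1.172 0.715

θ = κ·ℓ = 1.1522 × 1.8866 = 2.17374 rad
ρ = (1 − cos θ)/κ = (1 − -0.56707)/1.1522 = 1.36007
z = sin θ / κ = 0.82367/1.1522 = 0.71487
x = ρ cos φ = 1.36007 × cos(300.50°) = 0.69029
y = ρ sin φ = 1.36007 × sin(300.50°) = -1.17187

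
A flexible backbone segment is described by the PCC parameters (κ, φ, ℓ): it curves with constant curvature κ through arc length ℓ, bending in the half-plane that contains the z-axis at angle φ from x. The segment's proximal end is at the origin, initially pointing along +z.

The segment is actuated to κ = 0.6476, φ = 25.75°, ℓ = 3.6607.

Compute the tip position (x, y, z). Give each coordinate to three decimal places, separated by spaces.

θ = κ·ℓ = 0.6476 × 3.6607 = 2.37067 rad
ρ = (1 − cos θ)/κ = (1 − -0.71727)/0.6476 = 2.65174
z = sin θ / κ = 0.69680/0.6476 = 1.07597
x = ρ cos φ = 2.65174 × cos(25.75°) = 2.38842
y = ρ sin φ = 2.65174 × sin(25.75°) = 1.15204

2.388 1.152 1.076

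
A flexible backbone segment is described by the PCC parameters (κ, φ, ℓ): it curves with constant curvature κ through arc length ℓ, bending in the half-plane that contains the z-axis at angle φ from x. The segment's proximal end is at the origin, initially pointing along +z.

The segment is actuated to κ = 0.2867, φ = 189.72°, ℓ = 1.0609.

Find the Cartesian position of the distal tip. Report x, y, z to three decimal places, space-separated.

-0.158 -0.027 1.045

θ = κ·ℓ = 0.2867 × 1.0609 = 0.30416 rad
ρ = (1 − cos θ)/κ = (1 − 0.95410)/0.2867 = 0.16010
z = sin θ / κ = 0.29949/0.2867 = 1.04462
x = ρ cos φ = 0.16010 × cos(189.72°) = -0.15780
y = ρ sin φ = 0.16010 × sin(189.72°) = -0.02703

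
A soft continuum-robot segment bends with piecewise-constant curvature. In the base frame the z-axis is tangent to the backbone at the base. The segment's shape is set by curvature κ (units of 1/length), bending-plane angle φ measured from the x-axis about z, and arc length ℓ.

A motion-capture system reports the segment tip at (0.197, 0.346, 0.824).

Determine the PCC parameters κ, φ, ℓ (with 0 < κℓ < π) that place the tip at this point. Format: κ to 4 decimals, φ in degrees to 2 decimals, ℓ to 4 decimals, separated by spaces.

0.9508 60.34 0.9468

ρ = √(x²+y²) = √(0.197² + 0.346²) = 0.39815
φ = atan2(y, x) mod 360° = atan2(0.346, 0.197) = 60.3444°
|p|² = ρ² + z² = 0.39815² + 0.824² = 0.83750
κ = 2ρ / |p|² = 2×0.39815 / 0.83750 = 0.95081
θ = 2·atan2(ρ, z) = 2·atan2(0.39815, 0.824) = 0.90023 rad
ℓ = θ/κ = 0.90023/0.95081 = 0.94680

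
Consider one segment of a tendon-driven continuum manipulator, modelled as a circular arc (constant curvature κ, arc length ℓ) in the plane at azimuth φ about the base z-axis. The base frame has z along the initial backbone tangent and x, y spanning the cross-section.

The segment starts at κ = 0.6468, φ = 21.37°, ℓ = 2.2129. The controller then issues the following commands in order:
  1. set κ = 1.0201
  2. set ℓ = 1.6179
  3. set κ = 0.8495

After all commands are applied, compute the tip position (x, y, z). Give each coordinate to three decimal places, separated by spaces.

0.882 0.345 1.155

initial: κ=0.6468, φ=21.37°, ℓ=2.2129
cmd 1: set κ=1.0201 → (κ,φ,ℓ)=(1.0201,21.37°,2.2129) → tip=(1.4916,0.5836,0.7582)
cmd 2: set ℓ=1.6179 → (κ,φ,ℓ)=(1.0201,21.37°,1.6179) → tip=(0.9855,0.3856,0.9772)
cmd 3: set κ=0.8495 → (κ,φ,ℓ)=(0.8495,21.37°,1.6179) → tip=(0.8823,0.3452,1.1545)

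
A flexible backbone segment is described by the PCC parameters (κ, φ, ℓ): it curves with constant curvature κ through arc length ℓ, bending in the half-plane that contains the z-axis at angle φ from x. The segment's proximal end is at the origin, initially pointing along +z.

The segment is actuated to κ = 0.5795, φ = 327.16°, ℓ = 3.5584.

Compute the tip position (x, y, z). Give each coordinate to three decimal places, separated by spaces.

θ = κ·ℓ = 0.5795 × 3.5584 = 2.06209 rad
ρ = (1 − cos θ)/κ = (1 − -0.47177)/0.5795 = 2.53972
z = sin θ / κ = 0.88172/0.5795 = 1.52152
x = ρ cos φ = 2.53972 × cos(327.16°) = 2.13385
y = ρ sin φ = 2.53972 × sin(327.16°) = -1.37728

2.134 -1.377 1.522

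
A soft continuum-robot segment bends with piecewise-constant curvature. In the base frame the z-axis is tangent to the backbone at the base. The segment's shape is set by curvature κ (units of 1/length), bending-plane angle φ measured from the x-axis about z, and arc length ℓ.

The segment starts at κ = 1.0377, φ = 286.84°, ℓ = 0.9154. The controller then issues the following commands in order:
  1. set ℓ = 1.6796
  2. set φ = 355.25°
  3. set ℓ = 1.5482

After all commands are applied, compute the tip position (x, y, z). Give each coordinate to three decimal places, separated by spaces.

initial: κ=1.0377, φ=286.84°, ℓ=0.9154
cmd 1: set ℓ=1.6796 → (κ,φ,ℓ)=(1.0377,286.84°,1.6796) → tip=(0.3270,-1.0803,0.9494)
cmd 2: set φ=355.25° → (κ,φ,ℓ)=(1.0377,355.25°,1.6796) → tip=(1.1248,-0.0935,0.9494)
cmd 3: set ℓ=1.5482 → (κ,φ,ℓ)=(1.0377,355.25°,1.5482) → tip=(0.9947,-0.0827,0.9631)

0.995 -0.083 0.963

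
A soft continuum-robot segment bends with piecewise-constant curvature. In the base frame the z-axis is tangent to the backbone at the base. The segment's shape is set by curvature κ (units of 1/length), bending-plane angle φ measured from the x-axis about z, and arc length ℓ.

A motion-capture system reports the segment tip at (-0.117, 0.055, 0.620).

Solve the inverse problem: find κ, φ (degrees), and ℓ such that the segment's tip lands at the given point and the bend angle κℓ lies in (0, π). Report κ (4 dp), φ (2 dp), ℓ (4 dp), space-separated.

ρ = √(x²+y²) = √(-0.117² + 0.055²) = 0.12928
φ = atan2(y, x) mod 360° = atan2(0.055, -0.117) = 154.8225°
|p|² = ρ² + z² = 0.12928² + 0.620² = 0.40111
κ = 2ρ / |p|² = 2×0.12928 / 0.40111 = 0.64462
θ = 2·atan2(ρ, z) = 2·atan2(0.12928, 0.620) = 0.41115 rad
ℓ = θ/κ = 0.41115/0.64462 = 0.63782

0.6446 154.82 0.6378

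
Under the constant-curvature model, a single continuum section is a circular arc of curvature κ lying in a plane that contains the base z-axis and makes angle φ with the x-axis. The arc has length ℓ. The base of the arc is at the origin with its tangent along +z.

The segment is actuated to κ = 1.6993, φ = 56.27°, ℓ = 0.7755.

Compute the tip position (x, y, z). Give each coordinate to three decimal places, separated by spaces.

0.245 0.367 0.570

θ = κ·ℓ = 1.6993 × 0.7755 = 1.31781 rad
ρ = (1 − cos θ)/κ = (1 − 0.25030)/1.6993 = 0.44118
z = sin θ / κ = 0.96817/1.6993 = 0.56975
x = ρ cos φ = 0.44118 × cos(56.27°) = 0.24498
y = ρ sin φ = 0.44118 × sin(56.27°) = 0.36692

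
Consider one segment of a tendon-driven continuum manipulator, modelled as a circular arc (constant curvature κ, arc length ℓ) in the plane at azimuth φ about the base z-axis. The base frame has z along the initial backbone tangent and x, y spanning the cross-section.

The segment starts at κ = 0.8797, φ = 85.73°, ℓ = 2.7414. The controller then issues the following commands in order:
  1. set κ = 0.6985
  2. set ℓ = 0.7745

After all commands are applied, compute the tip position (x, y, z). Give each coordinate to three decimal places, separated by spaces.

initial: κ=0.8797, φ=85.73°, ℓ=2.7414
cmd 1: set κ=0.6985 → (κ,φ,ℓ)=(0.6985,85.73°,2.7414) → tip=(0.1426,1.9092,1.3477)
cmd 2: set ℓ=0.7745 → (κ,φ,ℓ)=(0.6985,85.73°,0.7745) → tip=(0.0152,0.2039,0.7373)

0.015 0.204 0.737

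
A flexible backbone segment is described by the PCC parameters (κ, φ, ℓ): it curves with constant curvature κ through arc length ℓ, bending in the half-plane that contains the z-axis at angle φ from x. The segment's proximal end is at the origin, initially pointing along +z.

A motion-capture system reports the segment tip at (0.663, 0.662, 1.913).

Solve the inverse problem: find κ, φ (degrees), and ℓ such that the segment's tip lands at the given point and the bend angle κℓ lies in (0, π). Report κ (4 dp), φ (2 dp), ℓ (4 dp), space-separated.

ρ = √(x²+y²) = √(0.663² + 0.662²) = 0.93692
φ = atan2(y, x) mod 360° = atan2(0.662, 0.663) = 44.9568°
|p|² = ρ² + z² = 0.93692² + 1.913² = 4.53738
κ = 2ρ / |p|² = 2×0.93692 / 4.53738 = 0.41298
θ = 2·atan2(ρ, z) = 2·atan2(0.93692, 1.913) = 0.91085 rad
ℓ = θ/κ = 0.91085/0.41298 = 2.20557

0.4130 44.96 2.2056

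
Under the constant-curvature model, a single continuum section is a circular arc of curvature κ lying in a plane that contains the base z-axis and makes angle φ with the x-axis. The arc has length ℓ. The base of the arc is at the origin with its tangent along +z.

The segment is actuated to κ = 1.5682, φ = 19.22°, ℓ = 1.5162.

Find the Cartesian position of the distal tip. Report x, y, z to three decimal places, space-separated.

θ = κ·ℓ = 1.5682 × 1.5162 = 2.37770 rad
ρ = (1 − cos θ)/κ = (1 − -0.72215)/1.5682 = 1.09817
z = sin θ / κ = 0.69173/1.5682 = 0.44110
x = ρ cos φ = 1.09817 × cos(19.22°) = 1.03696
y = ρ sin φ = 1.09817 × sin(19.22°) = 0.36151

1.037 0.362 0.441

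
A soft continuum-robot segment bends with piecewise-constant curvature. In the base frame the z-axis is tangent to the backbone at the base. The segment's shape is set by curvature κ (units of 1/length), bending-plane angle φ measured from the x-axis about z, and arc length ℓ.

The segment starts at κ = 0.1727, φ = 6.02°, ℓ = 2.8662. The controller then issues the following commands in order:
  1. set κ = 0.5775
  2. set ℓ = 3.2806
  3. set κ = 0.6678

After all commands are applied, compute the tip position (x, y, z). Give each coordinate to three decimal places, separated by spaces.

initial: κ=0.1727, φ=6.02°, ℓ=2.8662
cmd 1: set κ=0.5775 → (κ,φ,ℓ)=(0.5775,6.02°,2.8662) → tip=(1.8673,0.1969,1.7254)
cmd 2: set ℓ=3.2806 → (κ,φ,ℓ)=(0.5775,6.02°,3.2806) → tip=(2.2699,0.2394,1.6416)
cmd 3: set κ=0.6678 → (κ,φ,ℓ)=(0.6678,6.02°,3.2806) → tip=(2.3545,0.2483,1.2188)

2.354 0.248 1.219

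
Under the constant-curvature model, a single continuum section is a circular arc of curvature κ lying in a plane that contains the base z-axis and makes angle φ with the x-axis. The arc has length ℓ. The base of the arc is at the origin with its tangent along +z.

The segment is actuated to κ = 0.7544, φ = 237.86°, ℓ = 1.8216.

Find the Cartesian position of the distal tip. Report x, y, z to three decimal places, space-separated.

-0.567 -0.903 1.300

θ = κ·ℓ = 0.7544 × 1.8216 = 1.37422 rad
ρ = (1 − cos θ)/κ = (1 − 0.19532)/0.7544 = 1.06665
z = sin θ / κ = 0.98074/0.7544 = 1.30003
x = ρ cos φ = 1.06665 × cos(237.86°) = -0.56745
y = ρ sin φ = 1.06665 × sin(237.86°) = -0.90319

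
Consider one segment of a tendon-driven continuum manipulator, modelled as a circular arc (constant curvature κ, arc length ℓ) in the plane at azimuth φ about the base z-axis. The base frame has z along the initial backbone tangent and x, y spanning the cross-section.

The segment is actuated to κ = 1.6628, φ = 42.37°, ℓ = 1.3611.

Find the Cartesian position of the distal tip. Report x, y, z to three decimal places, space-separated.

θ = κ·ℓ = 1.6628 × 1.3611 = 2.26324 rad
ρ = (1 − cos θ)/κ = (1 − -0.63842)/1.6628 = 0.98534
z = sin θ / κ = 0.76969/1.6628 = 0.46289
x = ρ cos φ = 0.98534 × cos(42.37°) = 0.72797
y = ρ sin φ = 0.98534 × sin(42.37°) = 0.66403

0.728 0.664 0.463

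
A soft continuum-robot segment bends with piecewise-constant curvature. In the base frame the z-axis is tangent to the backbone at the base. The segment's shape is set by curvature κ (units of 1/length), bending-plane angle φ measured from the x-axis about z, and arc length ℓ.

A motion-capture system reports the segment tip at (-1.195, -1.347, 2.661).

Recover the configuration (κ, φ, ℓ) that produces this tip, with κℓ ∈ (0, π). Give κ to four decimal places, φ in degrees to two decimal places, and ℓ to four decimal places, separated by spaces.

ρ = √(x²+y²) = √(-1.195² + -1.347²) = 1.80068
φ = atan2(y, x) mod 360° = atan2(-1.347, -1.195) = 228.4220°
|p|² = ρ² + z² = 1.80068² + 2.661² = 10.32335
κ = 2ρ / |p|² = 2×1.80068 / 10.32335 = 0.34885
θ = 2·atan2(ρ, z) = 2·atan2(1.80068, 2.661) = 1.18982 rad
ℓ = θ/κ = 1.18982/0.34885 = 3.41065

0.3489 228.42 3.4106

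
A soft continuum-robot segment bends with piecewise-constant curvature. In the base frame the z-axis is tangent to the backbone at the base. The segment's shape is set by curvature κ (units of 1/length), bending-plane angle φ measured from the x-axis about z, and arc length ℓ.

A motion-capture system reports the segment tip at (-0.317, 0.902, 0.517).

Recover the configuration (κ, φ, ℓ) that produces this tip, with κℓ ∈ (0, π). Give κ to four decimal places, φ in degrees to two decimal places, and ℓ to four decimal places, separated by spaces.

ρ = √(x²+y²) = √(-0.317² + 0.902²) = 0.95608
φ = atan2(y, x) mod 360° = atan2(0.902, -0.317) = 109.3636°
|p|² = ρ² + z² = 0.95608² + 0.517² = 1.18138
κ = 2ρ / |p|² = 2×0.95608 / 1.18138 = 1.61858
θ = 2·atan2(ρ, z) = 2·atan2(0.95608, 0.517) = 2.15017 rad
ℓ = θ/κ = 2.15017/1.61858 = 1.32843

1.6186 109.36 1.3284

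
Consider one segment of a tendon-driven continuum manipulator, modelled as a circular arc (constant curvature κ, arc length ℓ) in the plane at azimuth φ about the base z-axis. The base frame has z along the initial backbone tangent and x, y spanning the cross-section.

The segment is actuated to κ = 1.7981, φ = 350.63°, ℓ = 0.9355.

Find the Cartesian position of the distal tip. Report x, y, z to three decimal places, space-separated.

θ = κ·ℓ = 1.7981 × 0.9355 = 1.68212 rad
ρ = (1 − cos θ)/κ = (1 − -0.11110)/1.7981 = 0.61793
z = sin θ / κ = 0.99381/1.7981 = 0.55270
x = ρ cos φ = 0.61793 × cos(350.63°) = 0.60968
y = ρ sin φ = 0.61793 × sin(350.63°) = -0.10060

0.610 -0.101 0.553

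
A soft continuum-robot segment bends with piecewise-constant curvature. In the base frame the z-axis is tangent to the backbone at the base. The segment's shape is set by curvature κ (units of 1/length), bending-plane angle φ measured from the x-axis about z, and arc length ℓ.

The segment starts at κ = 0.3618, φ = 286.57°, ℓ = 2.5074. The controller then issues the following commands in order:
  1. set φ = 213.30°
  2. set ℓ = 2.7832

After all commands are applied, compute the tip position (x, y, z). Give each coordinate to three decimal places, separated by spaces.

initial: κ=0.3618, φ=286.57°, ℓ=2.5074
cmd 1: set φ=213.30° → (κ,φ,ℓ)=(0.3618,213.30°,2.5074) → tip=(-0.8872,-0.5828,2.1774)
cmd 2: set ℓ=2.7832 → (κ,φ,ℓ)=(0.3618,213.30°,2.7832) → tip=(-1.0755,-0.7065,2.3361)

-1.076 -0.706 2.336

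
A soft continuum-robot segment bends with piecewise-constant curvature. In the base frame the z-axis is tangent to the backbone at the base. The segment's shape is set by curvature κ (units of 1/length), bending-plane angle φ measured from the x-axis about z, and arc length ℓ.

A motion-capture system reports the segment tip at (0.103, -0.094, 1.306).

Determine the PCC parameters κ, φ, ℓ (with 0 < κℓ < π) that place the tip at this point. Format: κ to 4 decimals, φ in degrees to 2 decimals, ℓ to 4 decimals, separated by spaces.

ρ = √(x²+y²) = √(0.103² + -0.094²) = 0.13945
φ = atan2(y, x) mod 360° = atan2(-0.094, 0.103) = 317.6158°
|p|² = ρ² + z² = 0.13945² + 1.306² = 1.72508
κ = 2ρ / |p|² = 2×0.13945 / 1.72508 = 0.16167
θ = 2·atan2(ρ, z) = 2·atan2(0.13945, 1.306) = 0.21274 rad
ℓ = θ/κ = 0.21274/0.16167 = 1.31590

0.1617 317.62 1.3159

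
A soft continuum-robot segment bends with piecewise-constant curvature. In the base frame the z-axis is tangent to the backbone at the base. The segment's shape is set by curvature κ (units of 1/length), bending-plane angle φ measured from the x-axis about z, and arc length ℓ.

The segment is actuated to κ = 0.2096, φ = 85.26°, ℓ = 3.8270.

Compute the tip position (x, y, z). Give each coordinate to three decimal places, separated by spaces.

0.120 1.449 3.430

θ = κ·ℓ = 0.2096 × 3.8270 = 0.80214 rad
ρ = (1 − cos θ)/κ = (1 − 0.69517)/0.2096 = 1.45434
z = sin θ / κ = 0.71884/0.2096 = 3.42960
x = ρ cos φ = 1.45434 × cos(85.26°) = 0.12018
y = ρ sin φ = 1.45434 × sin(85.26°) = 1.44937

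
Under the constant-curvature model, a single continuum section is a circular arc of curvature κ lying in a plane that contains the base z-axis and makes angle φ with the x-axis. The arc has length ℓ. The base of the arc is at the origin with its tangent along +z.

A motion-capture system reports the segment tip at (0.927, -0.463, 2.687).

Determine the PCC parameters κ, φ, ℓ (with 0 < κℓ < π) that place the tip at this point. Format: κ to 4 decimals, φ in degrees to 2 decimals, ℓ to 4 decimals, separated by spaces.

0.2499 333.46 2.9459

ρ = √(x²+y²) = √(0.927² + -0.463²) = 1.03619
φ = atan2(y, x) mod 360° = atan2(-0.463, 0.927) = 333.4597°
|p|² = ρ² + z² = 1.03619² + 2.687² = 8.29367
κ = 2ρ / |p|² = 2×1.03619 / 8.29367 = 0.24988
θ = 2·atan2(ρ, z) = 2·atan2(1.03619, 2.687) = 0.73612 rad
ℓ = θ/κ = 0.73612/0.24988 = 2.94594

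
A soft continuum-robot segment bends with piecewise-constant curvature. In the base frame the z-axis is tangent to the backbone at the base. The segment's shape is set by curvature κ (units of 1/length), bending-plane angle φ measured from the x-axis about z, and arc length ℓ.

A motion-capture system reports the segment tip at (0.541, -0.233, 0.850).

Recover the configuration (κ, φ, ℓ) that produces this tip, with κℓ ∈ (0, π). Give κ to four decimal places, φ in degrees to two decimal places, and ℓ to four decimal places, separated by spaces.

1.1016 336.70 1.1003

ρ = √(x²+y²) = √(0.541² + -0.233²) = 0.58904
φ = atan2(y, x) mod 360° = atan2(-0.233, 0.541) = 336.6992°
|p|² = ρ² + z² = 0.58904² + 0.850² = 1.06947
κ = 2ρ / |p|² = 2×0.58904 / 1.06947 = 1.10156
θ = 2·atan2(ρ, z) = 2·atan2(0.58904, 0.850) = 1.21201 rad
ℓ = θ/κ = 1.21201/1.10156 = 1.10027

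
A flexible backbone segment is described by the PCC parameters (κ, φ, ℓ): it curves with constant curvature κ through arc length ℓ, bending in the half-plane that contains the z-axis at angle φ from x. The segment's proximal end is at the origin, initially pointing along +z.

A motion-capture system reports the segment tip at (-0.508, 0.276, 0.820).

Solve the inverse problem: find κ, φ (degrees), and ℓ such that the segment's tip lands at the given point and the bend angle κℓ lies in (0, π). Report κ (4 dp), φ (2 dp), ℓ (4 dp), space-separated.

1.1486 151.48 1.0693

ρ = √(x²+y²) = √(-0.508² + 0.276²) = 0.57813
φ = atan2(y, x) mod 360° = atan2(0.276, -0.508) = 151.4845°
|p|² = ρ² + z² = 0.57813² + 0.820² = 1.00664
κ = 2ρ / |p|² = 2×0.57813 / 1.00664 = 1.14864
θ = 2·atan2(ρ, z) = 2·atan2(0.57813, 0.820) = 1.22820 rad
ℓ = θ/κ = 1.22820/1.14864 = 1.06927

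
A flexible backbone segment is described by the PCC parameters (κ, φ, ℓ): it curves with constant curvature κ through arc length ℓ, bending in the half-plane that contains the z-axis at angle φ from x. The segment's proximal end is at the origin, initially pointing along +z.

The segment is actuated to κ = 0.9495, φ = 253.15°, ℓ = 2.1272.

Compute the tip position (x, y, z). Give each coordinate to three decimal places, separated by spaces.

θ = κ·ℓ = 0.9495 × 2.1272 = 2.01978 rad
ρ = (1 − cos θ)/κ = (1 − -0.43405)/0.9495 = 1.51032
z = sin θ / κ = 0.90089/0.9495 = 0.94880
x = ρ cos φ = 1.51032 × cos(253.15°) = -0.43779
y = ρ sin φ = 1.51032 × sin(253.15°) = -1.44548

-0.438 -1.445 0.949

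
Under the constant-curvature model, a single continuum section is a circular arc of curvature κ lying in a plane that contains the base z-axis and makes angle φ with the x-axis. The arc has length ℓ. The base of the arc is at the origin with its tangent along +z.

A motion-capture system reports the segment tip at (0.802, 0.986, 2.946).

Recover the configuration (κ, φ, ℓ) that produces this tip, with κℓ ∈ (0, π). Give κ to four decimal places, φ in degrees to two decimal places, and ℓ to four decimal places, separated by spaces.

ρ = √(x²+y²) = √(0.802² + 0.986²) = 1.27098
φ = atan2(y, x) mod 360° = atan2(0.986, 0.802) = 50.8755°
|p|² = ρ² + z² = 1.27098² + 2.946² = 10.29432
κ = 2ρ / |p|² = 2×1.27098 / 10.29432 = 0.24693
θ = 2·atan2(ρ, z) = 2·atan2(1.27098, 2.946) = 0.81460 rad
ℓ = θ/κ = 0.81460/0.24693 = 3.29893

0.2469 50.88 3.2989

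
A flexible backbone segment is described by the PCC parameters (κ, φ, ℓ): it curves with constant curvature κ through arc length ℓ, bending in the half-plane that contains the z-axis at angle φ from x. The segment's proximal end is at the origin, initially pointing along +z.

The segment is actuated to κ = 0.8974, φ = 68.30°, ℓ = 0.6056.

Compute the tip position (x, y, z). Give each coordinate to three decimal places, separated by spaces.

θ = κ·ℓ = 0.8974 × 0.6056 = 0.54347 rad
ρ = (1 − cos θ)/κ = (1 − 0.85592)/0.8974 = 0.16055
z = sin θ / κ = 0.51711/0.8974 = 0.57623
x = ρ cos φ = 0.16055 × cos(68.30°) = 0.05936
y = ρ sin φ = 0.16055 × sin(68.30°) = 0.14917

0.059 0.149 0.576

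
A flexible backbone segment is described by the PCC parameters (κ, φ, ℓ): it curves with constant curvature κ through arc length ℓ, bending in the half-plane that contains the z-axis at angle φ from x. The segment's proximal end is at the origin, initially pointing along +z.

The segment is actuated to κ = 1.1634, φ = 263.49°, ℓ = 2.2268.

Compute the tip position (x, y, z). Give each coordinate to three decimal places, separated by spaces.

θ = κ·ℓ = 1.1634 × 2.2268 = 2.59066 rad
ρ = (1 − cos θ)/κ = (1 − -0.85204)/1.1634 = 1.59192
z = sin θ / κ = 0.52348/1.1634 = 0.44996
x = ρ cos φ = 1.59192 × cos(263.49°) = -0.18049
y = ρ sin φ = 1.59192 × sin(263.49°) = -1.58165

-0.180 -1.582 0.450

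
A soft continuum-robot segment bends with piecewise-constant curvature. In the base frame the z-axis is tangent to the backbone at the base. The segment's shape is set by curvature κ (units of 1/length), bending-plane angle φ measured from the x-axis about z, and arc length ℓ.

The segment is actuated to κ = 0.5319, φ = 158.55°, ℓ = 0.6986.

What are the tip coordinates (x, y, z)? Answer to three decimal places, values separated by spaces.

-0.119 0.047 0.683

θ = κ·ℓ = 0.5319 × 0.6986 = 0.37159 rad
ρ = (1 − cos θ)/κ = (1 − 0.93175)/0.5319 = 0.12831
z = sin θ / κ = 0.36309/0.5319 = 0.68263
x = ρ cos φ = 0.12831 × cos(158.55°) = -0.11942
y = ρ sin φ = 0.12831 × sin(158.55°) = 0.04692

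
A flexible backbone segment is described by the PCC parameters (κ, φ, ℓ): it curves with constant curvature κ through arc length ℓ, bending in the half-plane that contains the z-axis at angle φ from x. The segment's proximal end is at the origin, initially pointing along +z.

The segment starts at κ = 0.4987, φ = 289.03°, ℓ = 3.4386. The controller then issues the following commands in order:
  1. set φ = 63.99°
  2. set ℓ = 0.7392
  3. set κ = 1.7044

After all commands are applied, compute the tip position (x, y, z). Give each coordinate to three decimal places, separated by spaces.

initial: κ=0.4987, φ=289.03°, ℓ=3.4386
cmd 1: set φ=63.99° → (κ,φ,ℓ)=(0.4987,63.99°,3.4386) → tip=(1.0056,2.0608,1.9844)
cmd 2: set ℓ=0.7392 → (κ,φ,ℓ)=(0.4987,63.99°,0.7392) → tip=(0.0591,0.1211,0.7226)
cmd 3: set κ=1.7044 → (κ,φ,ℓ)=(1.7044,63.99°,0.7392) → tip=(0.1786,0.3660,0.5586)

0.179 0.366 0.559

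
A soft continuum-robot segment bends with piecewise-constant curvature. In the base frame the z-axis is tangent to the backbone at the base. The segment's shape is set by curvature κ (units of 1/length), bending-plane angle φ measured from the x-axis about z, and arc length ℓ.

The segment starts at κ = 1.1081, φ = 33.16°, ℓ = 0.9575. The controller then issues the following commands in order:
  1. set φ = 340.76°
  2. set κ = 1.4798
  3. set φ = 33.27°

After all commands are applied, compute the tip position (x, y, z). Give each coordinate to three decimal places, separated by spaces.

initial: κ=1.1081, φ=33.16°, ℓ=0.9575
cmd 1: set φ=340.76° → (κ,φ,ℓ)=(1.1081,340.76°,0.9575) → tip=(0.4362,-0.1523,0.7877)
cmd 2: set κ=1.4798 → (κ,φ,ℓ)=(1.4798,340.76°,0.9575) → tip=(0.5402,-0.1885,0.6678)
cmd 3: set φ=33.27° → (κ,φ,ℓ)=(1.4798,33.27°,0.9575) → tip=(0.4784,0.3139,0.6678)

0.478 0.314 0.668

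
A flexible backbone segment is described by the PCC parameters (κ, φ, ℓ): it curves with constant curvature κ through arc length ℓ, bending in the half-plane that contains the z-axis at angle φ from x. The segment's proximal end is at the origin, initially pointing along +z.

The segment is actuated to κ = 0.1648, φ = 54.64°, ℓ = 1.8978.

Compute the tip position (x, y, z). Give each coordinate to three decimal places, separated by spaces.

θ = κ·ℓ = 0.1648 × 1.8978 = 0.31276 rad
ρ = (1 − cos θ)/κ = (1 − 0.95149)/0.1648 = 0.29436
z = sin θ / κ = 0.30768/0.1648 = 1.86701
x = ρ cos φ = 0.29436 × cos(54.64°) = 0.17035
y = ρ sin φ = 0.29436 × sin(54.64°) = 0.24006

0.170 0.240 1.867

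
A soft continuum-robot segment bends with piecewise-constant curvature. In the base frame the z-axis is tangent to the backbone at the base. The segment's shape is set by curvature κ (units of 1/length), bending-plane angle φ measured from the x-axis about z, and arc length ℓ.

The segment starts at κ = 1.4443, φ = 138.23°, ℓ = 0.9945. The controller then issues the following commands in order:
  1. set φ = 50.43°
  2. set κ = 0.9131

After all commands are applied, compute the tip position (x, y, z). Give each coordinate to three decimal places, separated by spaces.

0.268 0.325 0.863

initial: κ=1.4443, φ=138.23°, ℓ=0.9945
cmd 1: set φ=50.43° → (κ,φ,ℓ)=(1.4443,50.43°,0.9945) → tip=(0.3819,0.4622,0.6861)
cmd 2: set κ=0.9131 → (κ,φ,ℓ)=(0.9131,50.43°,0.9945) → tip=(0.2684,0.3248,0.8633)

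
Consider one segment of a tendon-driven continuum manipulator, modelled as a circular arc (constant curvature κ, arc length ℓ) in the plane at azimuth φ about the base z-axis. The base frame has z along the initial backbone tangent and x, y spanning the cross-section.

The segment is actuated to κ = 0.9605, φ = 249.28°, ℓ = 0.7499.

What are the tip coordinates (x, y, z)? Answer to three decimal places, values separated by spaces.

θ = κ·ℓ = 0.9605 × 0.7499 = 0.72028 rad
ρ = (1 − cos θ)/κ = (1 − 0.75162)/0.9605 = 0.25859
z = sin θ / κ = 0.65959/0.9605 = 0.68672
x = ρ cos φ = 0.25859 × cos(249.28°) = -0.09149
y = ρ sin φ = 0.25859 × sin(249.28°) = -0.24187

-0.091 -0.242 0.687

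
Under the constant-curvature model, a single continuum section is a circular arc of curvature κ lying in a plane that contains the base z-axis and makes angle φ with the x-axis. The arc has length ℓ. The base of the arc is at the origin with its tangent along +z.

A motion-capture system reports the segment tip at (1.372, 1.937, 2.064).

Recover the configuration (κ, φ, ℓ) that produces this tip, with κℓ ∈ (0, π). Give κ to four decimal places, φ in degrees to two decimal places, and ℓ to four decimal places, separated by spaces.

ρ = √(x²+y²) = √(1.372² + 1.937²) = 2.37368
φ = atan2(y, x) mod 360° = atan2(1.937, 1.372) = 54.6896°
|p|² = ρ² + z² = 2.37368² + 2.064² = 9.89445
κ = 2ρ / |p|² = 2×2.37368 / 9.89445 = 0.47980
θ = 2·atan2(ρ, z) = 2·atan2(2.37368, 2.064) = 1.71014 rad
ℓ = θ/κ = 1.71014/0.47980 = 3.56427

0.4798 54.69 3.5643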